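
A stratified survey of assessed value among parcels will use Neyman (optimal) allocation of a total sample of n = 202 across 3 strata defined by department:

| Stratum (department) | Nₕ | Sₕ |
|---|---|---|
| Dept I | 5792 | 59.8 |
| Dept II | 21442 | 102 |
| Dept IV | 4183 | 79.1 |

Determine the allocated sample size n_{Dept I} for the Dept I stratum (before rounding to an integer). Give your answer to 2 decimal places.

Neyman allocation: nₕ = n·NₕSₕ / Σⱼ NⱼSⱼ.
Σ NⱼSⱼ = 5792·59.8 + 21442·102 + 4183·79.1 = 2.8643209 × 10^6.
n_{Dept I} = 202·5792·59.8 / (2.8643209 × 10^6) = 24.43.

24.43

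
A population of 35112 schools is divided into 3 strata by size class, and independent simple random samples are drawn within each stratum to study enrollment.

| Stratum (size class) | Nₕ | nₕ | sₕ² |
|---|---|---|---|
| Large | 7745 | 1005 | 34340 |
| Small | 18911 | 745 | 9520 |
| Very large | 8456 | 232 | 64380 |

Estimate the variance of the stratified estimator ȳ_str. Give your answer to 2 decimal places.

20.66

Var(ȳ_str) = Σₕ Wₕ²(1 − fₕ)sₕ²/nₕ with Wₕ = Nₕ/N, N = 35112.
Large: Wₕ = 0.22057986; term = 0.22057986²·(1 − 0.12976114)·34340/1005 = 1.4467864.
Small: Wₕ = 0.53859080; term = 0.53859080²·(1 − 0.03939506)·9520/745 = 3.5607653.
Very large: Wₕ = 0.24082935; term = 0.24082935²·(1 − 0.02743614)·64380/232 = 15.653084.
Sum = 20.660636.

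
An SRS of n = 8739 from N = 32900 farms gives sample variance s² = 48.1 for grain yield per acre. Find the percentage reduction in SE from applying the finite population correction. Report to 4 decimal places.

f = n/N = 8739/32900 = 0.26562310.
SE_no-fpc = √(s²/n) = 0.074189367; SE_fpc = √((1−f)s²/n) = 0.063577167.
Ratio = √(1−f) = 0.85695793. Reduction = 100·(1 − 0.85695793) = 14.3042%.

14.3042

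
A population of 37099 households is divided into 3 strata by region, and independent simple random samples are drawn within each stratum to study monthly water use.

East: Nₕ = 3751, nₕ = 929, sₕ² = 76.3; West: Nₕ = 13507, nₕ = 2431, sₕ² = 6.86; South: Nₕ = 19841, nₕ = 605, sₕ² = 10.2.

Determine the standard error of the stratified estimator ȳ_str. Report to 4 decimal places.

0.0749

Var(ȳ_str) = Σₕ Wₕ²(1 − fₕ)sₕ²/nₕ with Wₕ = Nₕ/N, N = 37099.
East: Wₕ = 0.10110785; term = 0.10110785²·(1 − 0.24766729)·76.3/929 = 6.3166744 × 10^-4.
West: Wₕ = 0.36407989; term = 0.36407989²·(1 − 0.17998075)·6.86/2431 = 3.0673024 × 10^-4.
South: Wₕ = 0.53481226; term = 0.53481226²·(1 − 0.03049241)·10.2/605 = 0.0046751841.
Sum = 0.0056135818.
SE = √(0.0056135818) = 0.0749.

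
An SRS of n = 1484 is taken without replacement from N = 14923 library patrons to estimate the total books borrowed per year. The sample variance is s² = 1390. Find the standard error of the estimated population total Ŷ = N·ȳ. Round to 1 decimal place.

Var(Ŷ) = N²·Var(ȳ) = N²·(1 − n/N)·s²/n.
f = 1484/14923 = 0.09944381; Var(ȳ) = 0.90055619·1390/1484 = 0.84351287.
Var(Ŷ) = 14923² · 0.84351287 = 1.8784688 × 10^8.
SE(Ŷ) = √(1.8784688 × 10^8) = 13705.7.

13705.7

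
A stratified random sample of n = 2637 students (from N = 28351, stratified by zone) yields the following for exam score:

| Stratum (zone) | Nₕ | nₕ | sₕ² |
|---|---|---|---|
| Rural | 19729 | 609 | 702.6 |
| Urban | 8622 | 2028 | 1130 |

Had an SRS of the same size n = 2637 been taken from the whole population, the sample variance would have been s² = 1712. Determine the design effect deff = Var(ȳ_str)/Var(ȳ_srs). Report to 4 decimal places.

0.9864

Var(ȳ_str) = Σ Wₕ²(1−fₕ)sₕ²/nₕ with Wₕ = Nₕ/28351:
  Rural: (19729/28351)²·(1−609/19729)·702.6/609 = 0.5414359
  Urban: (8622/28351)²·(1−2028/8622)·1130/2028 = 0.039412201
  → Var(ȳ_str) = 0.5808481.
Var(ȳ_srs) = (1 − 2637/28351)·1712/2637 = 0.58883672.
deff = 0.5808481 / 0.58883672 = 0.9864.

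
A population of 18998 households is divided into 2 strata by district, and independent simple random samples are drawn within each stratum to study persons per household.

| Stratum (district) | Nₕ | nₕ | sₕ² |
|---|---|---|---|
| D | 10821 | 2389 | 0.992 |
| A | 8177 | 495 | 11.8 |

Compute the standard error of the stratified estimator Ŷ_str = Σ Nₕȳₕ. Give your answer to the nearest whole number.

Var(Ŷ_str) = Σₕ Nₕ²(1 − fₕ)sₕ²/nₕ.
D: 10821²·(1 − 2389/10821)·0.992/2389 = 37887.288.
A: 8177²·(1 − 495/8177)·11.8/495 = 1.4974251 × 10^6.
Sum = 1.5353124 × 10^6.
SE = √(1.5353124 × 10^6) = 1239.

1239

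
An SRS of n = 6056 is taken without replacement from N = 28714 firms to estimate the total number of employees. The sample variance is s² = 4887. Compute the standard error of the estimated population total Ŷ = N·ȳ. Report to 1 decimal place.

Var(Ŷ) = N²·Var(ȳ) = N²·(1 − n/N)·s²/n.
f = 6056/28714 = 0.21090757; Var(ȳ) = 0.78909243·4887/6056 = 0.63677257.
Var(Ŷ) = 28714² · 0.63677257 = 5.2501503 × 10^8.
SE(Ŷ) = √(5.2501503 × 10^8) = 22913.2.

22913.2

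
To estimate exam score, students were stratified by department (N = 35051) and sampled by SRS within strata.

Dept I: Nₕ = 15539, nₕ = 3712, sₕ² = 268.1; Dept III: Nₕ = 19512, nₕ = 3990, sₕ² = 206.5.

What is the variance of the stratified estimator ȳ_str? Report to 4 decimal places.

Var(ȳ_str) = Σₕ Wₕ²(1 − fₕ)sₕ²/nₕ with Wₕ = Nₕ/N, N = 35051.
Dept I: Wₕ = 0.44332544; term = 0.44332544²·(1 − 0.23888281)·268.1/3712 = 0.010804028.
Dept III: Wₕ = 0.55667456; term = 0.55667456²·(1 − 0.20448954)·206.5/3990 = 0.012758388.
Sum = 0.023562416.

0.0236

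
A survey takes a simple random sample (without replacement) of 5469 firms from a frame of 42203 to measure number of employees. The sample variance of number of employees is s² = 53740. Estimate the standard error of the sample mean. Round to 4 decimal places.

Under SRS without replacement, Var(ȳ) = (1 − f)·s²/n with f = n/N = 5469/42203 = 0.12958794.
Var(ȳ) = (1 − 0.12958794)·53740/5469 = 0.87041206·9.8262937 = 8.5529245.
SE(ȳ) = √(8.5529245) = 2.9245.

2.9245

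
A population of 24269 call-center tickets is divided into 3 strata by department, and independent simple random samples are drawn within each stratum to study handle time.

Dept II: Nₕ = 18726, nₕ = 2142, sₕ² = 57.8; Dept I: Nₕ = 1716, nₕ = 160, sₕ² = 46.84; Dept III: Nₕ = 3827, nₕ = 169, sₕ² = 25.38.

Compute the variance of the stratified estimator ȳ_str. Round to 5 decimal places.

0.01912

Var(ȳ_str) = Σₕ Wₕ²(1 − fₕ)sₕ²/nₕ with Wₕ = Nₕ/N, N = 24269.
Dept II: Wₕ = 0.77160163; term = 0.77160163²·(1 − 0.11438641)·57.8/2142 = 0.014227838.
Dept I: Wₕ = 0.07070749; term = 0.07070749²·(1 − 0.09324009)·46.84/160 = 0.00132715.
Dept III: Wₕ = 0.15769088; term = 0.15769088²·(1 − 0.04415992)·25.38/169 = 0.0035694665.
Sum = 0.019124455.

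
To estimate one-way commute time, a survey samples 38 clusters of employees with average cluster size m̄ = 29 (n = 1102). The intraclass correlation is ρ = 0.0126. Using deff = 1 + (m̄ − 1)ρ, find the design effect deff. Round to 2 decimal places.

1.35

deff = 1 + (29 − 1)·0.0126 = 1 + 0.3528 = 1.3528.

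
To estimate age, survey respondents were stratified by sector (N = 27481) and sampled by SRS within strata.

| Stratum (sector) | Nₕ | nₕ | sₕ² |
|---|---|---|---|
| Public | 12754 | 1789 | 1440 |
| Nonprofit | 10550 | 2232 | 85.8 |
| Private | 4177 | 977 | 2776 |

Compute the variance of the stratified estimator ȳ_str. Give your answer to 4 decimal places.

0.2038

Var(ȳ_str) = Σₕ Wₕ²(1 − fₕ)sₕ²/nₕ with Wₕ = Nₕ/N, N = 27481.
Public: Wₕ = 0.46410247; term = 0.46410247²·(1 − 0.14026972)·1440/1789 = 0.14905349.
Nonprofit: Wₕ = 0.38390160; term = 0.38390160²·(1 − 0.21156398)·85.8/2232 = 0.0044668298.
Private: Wₕ = 0.15199592; term = 0.15199592²·(1 − 0.23389993)·2776/977 = 0.050289149.
Sum = 0.20380947.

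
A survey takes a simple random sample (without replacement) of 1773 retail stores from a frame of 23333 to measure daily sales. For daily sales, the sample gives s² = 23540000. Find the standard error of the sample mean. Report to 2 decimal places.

Under SRS without replacement, Var(ȳ) = (1 − f)·s²/n with f = n/N = 1773/23333 = 0.07598680.
Var(ȳ) = (1 − 0.07598680)·23540000/1773 = 0.92401320·13276.932 = 12268.06.
SE(ȳ) = √(12268.06) = 110.76.

110.76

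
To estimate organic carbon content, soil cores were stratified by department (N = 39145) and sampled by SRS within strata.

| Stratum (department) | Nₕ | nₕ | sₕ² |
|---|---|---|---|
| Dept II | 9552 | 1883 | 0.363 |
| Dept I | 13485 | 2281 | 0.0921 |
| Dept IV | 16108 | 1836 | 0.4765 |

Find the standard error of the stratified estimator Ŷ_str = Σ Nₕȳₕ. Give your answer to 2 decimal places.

282.64

Var(Ŷ_str) = Σₕ Nₕ²(1 − fₕ)sₕ²/nₕ.
Dept II: 9552²·(1 − 1883/9552)·0.363/1883 = 14121.777.
Dept I: 13485²·(1 − 2281/13485)·0.0921/2281 = 6100.4012.
Dept IV: 16108²·(1 − 1836/16108)·0.4765/1836 = 59664.593.
Sum = 79886.771.
SE = √(79886.771) = 282.64.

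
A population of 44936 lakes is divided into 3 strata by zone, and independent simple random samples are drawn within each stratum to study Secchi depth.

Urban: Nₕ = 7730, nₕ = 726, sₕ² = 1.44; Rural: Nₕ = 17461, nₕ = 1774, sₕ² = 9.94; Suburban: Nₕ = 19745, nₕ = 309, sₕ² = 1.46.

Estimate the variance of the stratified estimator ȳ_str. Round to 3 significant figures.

0.00171

Var(ȳ_str) = Σₕ Wₕ²(1 − fₕ)sₕ²/nₕ with Wₕ = Nₕ/N, N = 44936.
Urban: Wₕ = 0.17202243; term = 0.17202243²·(1 − 0.09391979)·1.44/726 = 5.3181757 × 10^-5.
Rural: Wₕ = 0.38857486; term = 0.38857486²·(1 − 0.10159785)·9.94/1774 = 7.6006889 × 10^-4.
Suburban: Wₕ = 0.43940271; term = 0.43940271²·(1 − 0.01564953)·1.46/309 = 8.9798604 × 10^-4.
Sum = 0.0017112367.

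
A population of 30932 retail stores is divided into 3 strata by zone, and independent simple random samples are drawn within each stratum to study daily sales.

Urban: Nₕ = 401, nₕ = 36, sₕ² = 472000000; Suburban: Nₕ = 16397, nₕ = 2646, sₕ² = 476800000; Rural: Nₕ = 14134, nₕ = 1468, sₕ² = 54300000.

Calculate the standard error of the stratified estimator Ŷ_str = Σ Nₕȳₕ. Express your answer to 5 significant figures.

Var(Ŷ_str) = Σₕ Nₕ²(1 − fₕ)sₕ²/nₕ.
Urban: 401²·(1 − 36/401)·472000000/36 = 1.9190078 × 10^12.
Suburban: 16397²·(1 − 2646/16397)·476800000/2646 = 4.0629838 × 10^13.
Rural: 14134²·(1 − 1468/14134)·54300000/1468 = 6.6218348 × 10^12.
Sum = 4.9170681 × 10^13.
SE = √(4.9170681 × 10^13) = 7.0122 × 10^6.

7.0122 × 10^6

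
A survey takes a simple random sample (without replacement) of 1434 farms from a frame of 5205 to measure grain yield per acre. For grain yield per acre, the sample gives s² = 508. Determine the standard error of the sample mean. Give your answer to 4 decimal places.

Under SRS without replacement, Var(ȳ) = (1 − f)·s²/n with f = n/N = 1434/5205 = 0.27550432.
Var(ȳ) = (1 − 0.27550432)·508/1434 = 0.72449568·0.35425384 = 0.25665537.
SE(ȳ) = √(0.25665537) = 0.5066.

0.5066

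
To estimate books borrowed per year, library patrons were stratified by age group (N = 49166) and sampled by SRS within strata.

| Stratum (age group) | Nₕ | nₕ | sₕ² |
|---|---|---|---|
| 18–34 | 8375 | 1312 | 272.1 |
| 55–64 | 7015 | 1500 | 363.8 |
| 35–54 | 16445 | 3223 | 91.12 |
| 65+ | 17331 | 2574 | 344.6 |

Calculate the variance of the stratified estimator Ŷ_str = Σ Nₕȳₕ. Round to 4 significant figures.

6.204 × 10^7

Var(Ŷ_str) = Σₕ Nₕ²(1 − fₕ)sₕ²/nₕ.
18–34: 8375²·(1 − 1312/8375)·272.1/1312 = 1.2267858 × 10^7.
55–64: 7015²·(1 − 1500/7015)·363.8/1500 = 9.3830629 × 10^6.
35–54: 16445²·(1 − 3223/16445)·91.12/3223 = 6.1473004 × 10^6.
65+: 17331²·(1 − 2574/17331)·344.6/2574 = 3.423958 × 10^7.
Sum = 6.2037801 × 10^7.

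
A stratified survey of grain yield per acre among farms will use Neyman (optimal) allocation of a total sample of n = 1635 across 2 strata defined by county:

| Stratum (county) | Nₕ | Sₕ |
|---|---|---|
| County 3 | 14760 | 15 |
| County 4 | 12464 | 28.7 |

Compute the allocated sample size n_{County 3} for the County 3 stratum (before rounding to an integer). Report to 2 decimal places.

625.07

Neyman allocation: nₕ = n·NₕSₕ / Σⱼ NⱼSⱼ.
Σ NⱼSⱼ = 14760·15 + 12464·28.7 = 579116.8.
n_{County 3} = 1635·14760·15 / 579116.8 = 625.07.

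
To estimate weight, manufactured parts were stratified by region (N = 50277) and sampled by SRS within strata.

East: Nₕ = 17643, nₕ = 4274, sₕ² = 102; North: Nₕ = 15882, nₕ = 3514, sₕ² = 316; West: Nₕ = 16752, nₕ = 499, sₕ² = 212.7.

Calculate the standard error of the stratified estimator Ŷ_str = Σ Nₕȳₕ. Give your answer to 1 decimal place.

11804.6

Var(Ŷ_str) = Σₕ Nₕ²(1 − fₕ)sₕ²/nₕ.
East: 17643²·(1 − 4274/17643)·102/4274 = 5.6290747 × 10^6.
North: 15882²·(1 − 3514/15882)·316/3514 = 1.7664038 × 10^7.
West: 16752²·(1 − 499/16752)·212.7/499 = 1.1605588 × 10^8.
Sum = 1.3934899 × 10^8.
SE = √(1.3934899 × 10^8) = 11804.6.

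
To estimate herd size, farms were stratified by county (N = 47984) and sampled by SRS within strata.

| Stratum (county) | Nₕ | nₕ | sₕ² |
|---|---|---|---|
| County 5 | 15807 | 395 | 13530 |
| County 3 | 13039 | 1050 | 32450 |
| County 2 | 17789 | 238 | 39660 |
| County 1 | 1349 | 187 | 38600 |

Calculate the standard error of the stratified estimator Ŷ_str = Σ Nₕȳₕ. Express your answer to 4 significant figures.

256000

Var(Ŷ_str) = Σₕ Nₕ²(1 − fₕ)sₕ²/nₕ.
County 5: 15807²·(1 − 395/15807)·13530/395 = 8.3446698 × 10^9.
County 3: 13039²·(1 − 1050/13039)·32450/1050 = 4.8311736 × 10^9.
County 2: 17789²·(1 − 238/17789)·39660/238 = 5.2027044 × 10^10.
County 1: 1349²·(1 − 187/1349)·38600/187 = 3.2356667 × 10^8.
Sum = 6.5526454 × 10^10.
SE = √(6.5526454 × 10^10) = 256000.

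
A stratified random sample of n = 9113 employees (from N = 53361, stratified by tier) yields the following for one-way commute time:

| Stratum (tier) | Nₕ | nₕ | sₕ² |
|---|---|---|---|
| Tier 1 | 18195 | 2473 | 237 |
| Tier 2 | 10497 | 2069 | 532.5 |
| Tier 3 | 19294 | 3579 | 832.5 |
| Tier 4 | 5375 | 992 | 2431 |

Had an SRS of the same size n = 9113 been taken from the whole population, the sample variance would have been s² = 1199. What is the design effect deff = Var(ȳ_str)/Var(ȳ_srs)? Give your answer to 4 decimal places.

0.5744

Var(ȳ_str) = Σ Wₕ²(1−fₕ)sₕ²/nₕ with Wₕ = Nₕ/53361:
  Tier 1: (18195/53361)²·(1−2473/18195)·237/2473 = 0.0096280018
  Tier 2: (10497/53361)²·(1−2069/10497)·532.5/2069 = 0.0079965181
  Tier 3: (19294/53361)²·(1−3579/19294)·832.5/3579 = 0.02476916
  Tier 4: (5375/53361)²·(1−992/5375)·2431/992 = 0.020275674
  → Var(ȳ_str) = 0.062669354.
Var(ȳ_srs) = (1 − 9113/53361)·1199/9113 = 0.10910069.
deff = 0.062669354 / 0.10910069 = 0.5744.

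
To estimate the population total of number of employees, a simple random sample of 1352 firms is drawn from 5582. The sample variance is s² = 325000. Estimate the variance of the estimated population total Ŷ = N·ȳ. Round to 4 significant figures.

5.676 × 10^9

Var(Ŷ) = N²·Var(ȳ) = N²·(1 − n/N)·s²/n.
f = 1352/5582 = 0.24220709; Var(ȳ) = 0.75779291·325000/1352 = 182.16176.
Var(Ŷ) = 5582² · 182.16176 = 5.675928 × 10^9.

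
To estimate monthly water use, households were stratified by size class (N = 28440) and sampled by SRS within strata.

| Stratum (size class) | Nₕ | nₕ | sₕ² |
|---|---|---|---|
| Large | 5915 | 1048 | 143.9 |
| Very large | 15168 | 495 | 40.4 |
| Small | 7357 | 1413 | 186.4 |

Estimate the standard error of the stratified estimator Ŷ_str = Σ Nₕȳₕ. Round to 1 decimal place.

Var(Ŷ_str) = Σₕ Nₕ²(1 − fₕ)sₕ²/nₕ.
Large: 5915²·(1 − 1048/5915)·143.9/1048 = 3.952898 × 10^6.
Very large: 15168²·(1 − 495/15168)·40.4/495 = 1.8164498 × 10^7.
Small: 7357²·(1 − 1413/7357)·186.4/1413 = 5.768771 × 10^6.
Sum = 2.7886167 × 10^7.
SE = √(2.7886167 × 10^7) = 5280.7.

5280.7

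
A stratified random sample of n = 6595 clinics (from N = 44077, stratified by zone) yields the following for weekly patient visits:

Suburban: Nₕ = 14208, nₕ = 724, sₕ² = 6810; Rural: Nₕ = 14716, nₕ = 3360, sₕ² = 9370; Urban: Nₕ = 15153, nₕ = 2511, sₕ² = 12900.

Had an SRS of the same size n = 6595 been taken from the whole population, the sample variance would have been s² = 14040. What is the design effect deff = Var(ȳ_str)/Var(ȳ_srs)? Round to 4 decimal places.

0.9247

Var(ȳ_str) = Σ Wₕ²(1−fₕ)sₕ²/nₕ with Wₕ = Nₕ/44077:
  Suburban: (14208/44077)²·(1−724/14208)·6810/724 = 0.92754755
  Rural: (14716/44077)²·(1−3360/14716)·9370/3360 = 0.23987855
  Urban: (15153/44077)²·(1−2511/15153)·12900/2511 = 0.50656287
  → Var(ȳ_str) = 1.673989.
Var(ȳ_srs) = (1 − 6595/44077)·14040/6595 = 1.810352.
deff = 1.673989 / 1.810352 = 0.9247.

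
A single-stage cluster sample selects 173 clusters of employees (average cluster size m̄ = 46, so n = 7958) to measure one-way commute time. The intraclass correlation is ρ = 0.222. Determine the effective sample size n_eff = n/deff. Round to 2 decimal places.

724.11

deff = 1 + (46 − 1)·0.222 = 1 + 9.99 = 10.99.
n_eff = 7958 / 10.99 = 724.11.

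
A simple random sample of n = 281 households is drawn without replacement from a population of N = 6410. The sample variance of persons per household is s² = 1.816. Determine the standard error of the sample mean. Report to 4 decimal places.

Under SRS without replacement, Var(ȳ) = (1 − f)·s²/n with f = n/N = 281/6410 = 0.04383775.
Var(ȳ) = (1 − 0.04383775)·1.816/281 = 0.95616225·0.0064626335 = 0.0061793261.
SE(ȳ) = √(0.0061793261) = 0.0786.

0.0786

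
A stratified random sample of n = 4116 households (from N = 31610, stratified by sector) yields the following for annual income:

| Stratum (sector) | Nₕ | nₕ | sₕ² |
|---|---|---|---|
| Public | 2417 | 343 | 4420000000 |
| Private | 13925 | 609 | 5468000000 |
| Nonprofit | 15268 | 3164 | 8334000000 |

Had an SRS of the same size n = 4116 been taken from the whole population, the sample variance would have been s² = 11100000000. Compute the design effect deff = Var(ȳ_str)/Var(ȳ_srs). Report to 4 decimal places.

0.9456

Var(ȳ_str) = Σ Wₕ²(1−fₕ)sₕ²/nₕ with Wₕ = Nₕ/31610:
  Public: (2417/31610)²·(1−343/2417)·4420000000/343 = 64649.409
  Private: (13925/31610)²·(1−609/13925)·5468000000/609 = 1.6662157 × 10^6
  Nonprofit: (15268/31610)²·(1−3164/15268)·8334000000/3164 = 487168.38
  → Var(ȳ_str) = 2.2180335 × 10^6.
Var(ȳ_srs) = (1 − 4116/31610)·11100000000/4116 = 2.3456383 × 10^6.
deff = (2.2180335 × 10^6) / (2.3456383 × 10^6) = 0.9456.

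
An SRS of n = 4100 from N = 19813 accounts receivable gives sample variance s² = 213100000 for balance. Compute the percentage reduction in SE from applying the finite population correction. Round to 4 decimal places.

f = n/N = 4100/19813 = 0.20693484.
SE_no-fpc = √(s²/n) = 227.9816; SE_fpc = √((1−f)s²/n) = 203.0272.
Ratio = √(1−f) = 0.89054206. Reduction = 100·(1 − 0.89054206) = 10.9458%.

10.9458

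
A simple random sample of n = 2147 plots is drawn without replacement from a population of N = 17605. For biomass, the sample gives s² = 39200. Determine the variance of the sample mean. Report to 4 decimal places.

Under SRS without replacement, Var(ȳ) = (1 − f)·s²/n with f = n/N = 2147/17605 = 0.12195399.
Var(ȳ) = (1 − 0.12195399)·39200/2147 = 0.87804601·18.258034 = 16.031394.

16.0314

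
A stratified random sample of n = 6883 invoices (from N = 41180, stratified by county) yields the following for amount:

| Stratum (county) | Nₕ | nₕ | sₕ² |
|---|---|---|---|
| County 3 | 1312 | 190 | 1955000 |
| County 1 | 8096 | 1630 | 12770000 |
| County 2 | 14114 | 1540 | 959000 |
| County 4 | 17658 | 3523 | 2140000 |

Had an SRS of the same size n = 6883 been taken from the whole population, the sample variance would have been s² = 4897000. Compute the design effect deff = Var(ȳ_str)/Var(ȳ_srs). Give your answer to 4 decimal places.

0.6841

Var(ȳ_str) = Σ Wₕ²(1−fₕ)sₕ²/nₕ with Wₕ = Nₕ/41180:
  County 3: (1312/41180)²·(1−190/1312)·1955000/190 = 8.9319682
  County 1: (8096/41180)²·(1−1630/8096)·12770000/1630 = 241.84483
  County 2: (14114/41180)²·(1−1540/14114)·959000/1540 = 65.170158
  County 4: (17658/41180)²·(1−3523/17658)·2140000/3523 = 89.405816
  → Var(ȳ_str) = 405.35277.
Var(ȳ_srs) = (1 − 6883/41180)·4897000/6883 = 592.54607.
deff = 405.35277 / 592.54607 = 0.6841.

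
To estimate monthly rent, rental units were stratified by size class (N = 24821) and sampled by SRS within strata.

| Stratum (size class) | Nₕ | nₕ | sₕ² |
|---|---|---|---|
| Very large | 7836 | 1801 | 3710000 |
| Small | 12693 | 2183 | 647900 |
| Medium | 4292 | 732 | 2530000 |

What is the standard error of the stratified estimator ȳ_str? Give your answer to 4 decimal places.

17.5530

Var(ȳ_str) = Σₕ Wₕ²(1 − fₕ)sₕ²/nₕ with Wₕ = Nₕ/N, N = 24821.
Very large: Wₕ = 0.31570041; term = 0.31570041²·(1 − 0.22983665)·3710000/1801 = 158.12238.
Small: Wₕ = 0.51138149; term = 0.51138149²·(1 − 0.17198456)·647900/2183 = 64.26621.
Medium: Wₕ = 0.17291809; term = 0.17291809²·(1 − 0.17054986)·2530000/732 = 85.719692.
Sum = 308.10828.
SE = √(308.10828) = 17.5530.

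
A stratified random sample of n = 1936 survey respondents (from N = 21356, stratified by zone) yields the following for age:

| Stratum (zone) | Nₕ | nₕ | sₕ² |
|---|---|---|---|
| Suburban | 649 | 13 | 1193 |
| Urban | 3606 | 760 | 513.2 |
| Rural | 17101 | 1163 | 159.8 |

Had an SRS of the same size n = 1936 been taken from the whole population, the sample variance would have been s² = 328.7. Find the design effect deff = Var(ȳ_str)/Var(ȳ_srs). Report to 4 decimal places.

Var(ȳ_str) = Σ Wₕ²(1−fₕ)sₕ²/nₕ with Wₕ = Nₕ/21356:
  Suburban: (649/21356)²·(1−13/649)·1193/13 = 0.083053718
  Urban: (3606/21356)²·(1−760/3606)·513.2/760 = 0.01519476
  Rural: (17101/21356)²·(1−1163/17101)·159.8/1163 = 0.082113122
  → Var(ȳ_str) = 0.1803616.
Var(ȳ_srs) = (1 − 1936/21356)·328.7/1936 = 0.1543916.
deff = 0.1803616 / 0.1543916 = 1.1682.

1.1682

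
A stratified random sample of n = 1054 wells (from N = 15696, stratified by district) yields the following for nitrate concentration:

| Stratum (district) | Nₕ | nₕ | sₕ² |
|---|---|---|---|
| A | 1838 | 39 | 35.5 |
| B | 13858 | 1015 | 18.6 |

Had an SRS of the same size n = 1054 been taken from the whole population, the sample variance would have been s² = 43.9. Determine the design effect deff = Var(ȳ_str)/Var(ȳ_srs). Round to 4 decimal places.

Var(ȳ_str) = Σ Wₕ²(1−fₕ)sₕ²/nₕ with Wₕ = Nₕ/15696:
  A: (1838/15696)²·(1−39/1838)·35.5/39 = 0.01221694
  B: (13858/15696)²·(1−1015/13858)·18.6/1015 = 0.013238414
  → Var(ȳ_str) = 0.025455354.
Var(ȳ_srs) = (1 − 1054/15696)·43.9/1054 = 0.038853963.
deff = 0.025455354 / 0.038853963 = 0.6552.

0.6552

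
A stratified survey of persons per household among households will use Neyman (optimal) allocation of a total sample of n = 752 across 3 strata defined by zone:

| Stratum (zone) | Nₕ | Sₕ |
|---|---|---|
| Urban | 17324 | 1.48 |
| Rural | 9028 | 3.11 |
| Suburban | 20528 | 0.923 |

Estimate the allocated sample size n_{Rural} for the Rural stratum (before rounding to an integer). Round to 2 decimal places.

Neyman allocation: nₕ = n·NₕSₕ / Σⱼ NⱼSⱼ.
Σ NⱼSⱼ = 17324·1.48 + 9028·3.11 + 20528·0.923 = 72663.944.
n_{Rural} = 752·9028·3.11 / 72663.944 = 290.57.

290.57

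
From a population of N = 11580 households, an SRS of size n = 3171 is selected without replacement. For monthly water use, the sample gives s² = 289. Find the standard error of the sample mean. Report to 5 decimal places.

Under SRS without replacement, Var(ȳ) = (1 − f)·s²/n with f = n/N = 3171/11580 = 0.27383420.
Var(ȳ) = (1 − 0.27383420)·289/3171 = 0.72616580·0.091138442 = 0.06618162.
SE(ȳ) = √(0.06618162) = 0.25726.

0.25726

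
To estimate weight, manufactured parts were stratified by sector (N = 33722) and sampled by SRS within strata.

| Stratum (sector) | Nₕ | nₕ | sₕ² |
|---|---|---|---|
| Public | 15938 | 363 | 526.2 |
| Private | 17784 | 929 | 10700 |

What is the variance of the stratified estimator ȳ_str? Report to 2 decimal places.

3.35

Var(ȳ_str) = Σₕ Wₕ²(1 − fₕ)sₕ²/nₕ with Wₕ = Nₕ/N, N = 33722.
Public: Wₕ = 0.47262914; term = 0.47262914²·(1 − 0.02277576)·526.2/363 = 0.31643131.
Private: Wₕ = 0.52737086; term = 0.52737086²·(1 − 0.05223797)·10700/929 = 3.035985.
Sum = 3.3524163.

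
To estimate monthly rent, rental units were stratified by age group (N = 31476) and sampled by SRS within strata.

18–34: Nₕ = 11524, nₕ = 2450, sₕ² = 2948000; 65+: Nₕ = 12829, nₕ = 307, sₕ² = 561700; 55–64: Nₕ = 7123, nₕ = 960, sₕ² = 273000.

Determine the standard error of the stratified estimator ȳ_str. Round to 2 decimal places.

20.89

Var(ȳ_str) = Σₕ Wₕ²(1 − fₕ)sₕ²/nₕ with Wₕ = Nₕ/N, N = 31476.
18–34: Wₕ = 0.36612022; term = 0.36612022²·(1 − 0.21259979)·2948000/2450 = 127.00018.
65+: Wₕ = 0.40758038; term = 0.40758038²·(1 − 0.02393016)·561700/307 = 296.6699.
55–64: Wₕ = 0.22629940; term = 0.22629940²·(1 − 0.13477467)·273000/960 = 12.600491.
Sum = 436.27057.
SE = √(436.27057) = 20.89.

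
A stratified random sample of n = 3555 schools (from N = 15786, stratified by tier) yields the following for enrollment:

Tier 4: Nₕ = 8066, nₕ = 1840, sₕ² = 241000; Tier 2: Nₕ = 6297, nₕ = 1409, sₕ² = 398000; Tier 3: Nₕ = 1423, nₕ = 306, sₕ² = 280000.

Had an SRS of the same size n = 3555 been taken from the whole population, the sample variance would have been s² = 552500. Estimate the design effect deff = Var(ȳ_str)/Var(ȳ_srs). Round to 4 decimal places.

0.5574

Var(ȳ_str) = Σ Wₕ²(1−fₕ)sₕ²/nₕ with Wₕ = Nₕ/15786:
  Tier 4: (8066/15786)²·(1−1840/8066)·241000/1840 = 26.395042
  Tier 2: (6297/15786)²·(1−1409/6297)·398000/1409 = 34.889341
  Tier 3: (1423/15786)²·(1−306/1423)·280000/306 = 5.836473
  → Var(ȳ_str) = 67.120856.
Var(ȳ_srs) = (1 − 3555/15786)·552500/3555 = 120.41554.
deff = 67.120856 / 120.41554 = 0.5574.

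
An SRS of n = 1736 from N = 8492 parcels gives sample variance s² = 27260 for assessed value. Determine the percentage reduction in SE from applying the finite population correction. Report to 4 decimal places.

10.8051

f = n/N = 1736/8492 = 0.20442770.
SE_no-fpc = √(s²/n) = 3.9626714; SE_fpc = √((1−f)s²/n) = 3.5344992.
Ratio = √(1−f) = 0.89194860. Reduction = 100·(1 − 0.89194860) = 10.8051%.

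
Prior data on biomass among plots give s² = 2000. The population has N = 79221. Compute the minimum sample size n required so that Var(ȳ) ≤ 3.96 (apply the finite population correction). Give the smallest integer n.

502

Without fpc, n₀ = s²/D = 2000/3.96 = 505.0505.
With fpc, (1 − n/N)·s²/n ≤ D requires n ≥ n₀/(1 + n₀/N) = 505.0505/(1 + 505.0505/79221) = 501.8511.
Rounding up, n = 502.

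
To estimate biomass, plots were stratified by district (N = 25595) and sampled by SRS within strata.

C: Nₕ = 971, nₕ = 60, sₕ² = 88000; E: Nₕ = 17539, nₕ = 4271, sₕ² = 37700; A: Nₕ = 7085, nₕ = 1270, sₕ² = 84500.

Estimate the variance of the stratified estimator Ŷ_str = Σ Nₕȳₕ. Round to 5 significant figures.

6.0927 × 10^9

Var(Ŷ_str) = Σₕ Nₕ²(1 − fₕ)sₕ²/nₕ.
C: 971²·(1 − 60/971)·88000/60 = 1.2973855 × 10^9.
E: 17539²·(1 − 4271/17539)·37700/4271 = 2.0541023 × 10^9.
A: 7085²·(1 − 1270/7085)·84500/1270 = 2.7412116 × 10^9.
Sum = 6.0926994 × 10^9.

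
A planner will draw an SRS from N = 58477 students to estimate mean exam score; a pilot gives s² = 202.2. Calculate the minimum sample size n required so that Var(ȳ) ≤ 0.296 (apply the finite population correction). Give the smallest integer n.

Without fpc, n₀ = s²/D = 202.2/0.296 = 683.1081.
With fpc, (1 − n/N)·s²/n ≤ D requires n ≥ n₀/(1 + n₀/N) = 683.1081/(1 + 683.1081/58477) = 675.2204.
Rounding up, n = 676.

676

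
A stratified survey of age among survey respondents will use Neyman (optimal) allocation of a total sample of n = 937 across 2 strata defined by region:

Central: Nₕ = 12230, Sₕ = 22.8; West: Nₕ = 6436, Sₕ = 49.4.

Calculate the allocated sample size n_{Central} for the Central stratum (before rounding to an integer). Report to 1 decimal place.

437.8

Neyman allocation: nₕ = n·NₕSₕ / Σⱼ NⱼSⱼ.
Σ NⱼSⱼ = 12230·22.8 + 6436·49.4 = 596782.4.
n_{Central} = 937·12230·22.8 / 596782.4 = 437.8.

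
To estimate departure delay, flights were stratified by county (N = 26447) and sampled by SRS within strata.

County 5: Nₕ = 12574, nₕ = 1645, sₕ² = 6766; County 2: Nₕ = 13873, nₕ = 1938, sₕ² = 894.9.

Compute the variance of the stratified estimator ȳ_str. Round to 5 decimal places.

0.91741

Var(ȳ_str) = Σₕ Wₕ²(1 − fₕ)sₕ²/nₕ with Wₕ = Nₕ/N, N = 26447.
County 5: Wₕ = 0.47544145; term = 0.47544145²·(1 − 0.13082551)·6766/1645 = 0.80810379.
County 2: Wₕ = 0.52455855; term = 0.52455855²·(1 − 0.13969581)·894.9/1938 = 0.10931021.
Sum = 0.917414.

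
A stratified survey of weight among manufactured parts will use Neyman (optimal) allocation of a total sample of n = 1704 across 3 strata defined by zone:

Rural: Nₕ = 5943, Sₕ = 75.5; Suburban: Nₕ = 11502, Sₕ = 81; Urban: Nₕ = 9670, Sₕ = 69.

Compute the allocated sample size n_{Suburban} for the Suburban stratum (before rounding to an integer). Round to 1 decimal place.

Neyman allocation: nₕ = n·NₕSₕ / Σⱼ NⱼSⱼ.
Σ NⱼSⱼ = 5943·75.5 + 11502·81 + 9670·69 = 2.0475885 × 10^6.
n_{Suburban} = 1704·11502·81 / (2.0475885 × 10^6) = 775.3.

775.3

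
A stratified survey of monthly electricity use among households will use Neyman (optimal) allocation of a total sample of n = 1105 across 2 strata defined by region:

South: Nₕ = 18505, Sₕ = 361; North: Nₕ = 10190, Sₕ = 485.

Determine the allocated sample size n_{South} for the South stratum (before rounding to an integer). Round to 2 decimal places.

635.13

Neyman allocation: nₕ = n·NₕSₕ / Σⱼ NⱼSⱼ.
Σ NⱼSⱼ = 18505·361 + 10190·485 = 1.1622455 × 10^7.
n_{South} = 1105·18505·361 / (1.1622455 × 10^7) = 635.13.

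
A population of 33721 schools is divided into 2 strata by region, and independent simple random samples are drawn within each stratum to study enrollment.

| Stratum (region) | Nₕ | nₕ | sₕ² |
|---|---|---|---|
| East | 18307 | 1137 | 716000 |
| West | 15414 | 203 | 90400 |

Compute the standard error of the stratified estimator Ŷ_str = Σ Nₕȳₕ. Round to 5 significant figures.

549870

Var(Ŷ_str) = Σₕ Nₕ²(1 − fₕ)sₕ²/nₕ.
East: 18307²·(1 − 1137/18307)·716000/1137 = 1.9794295 × 10^11.
West: 15414²·(1 − 203/15414)·90400/203 = 1.0441082 × 10^11.
Sum = 3.0235377 × 10^11.
SE = √(3.0235377 × 10^11) = 549870.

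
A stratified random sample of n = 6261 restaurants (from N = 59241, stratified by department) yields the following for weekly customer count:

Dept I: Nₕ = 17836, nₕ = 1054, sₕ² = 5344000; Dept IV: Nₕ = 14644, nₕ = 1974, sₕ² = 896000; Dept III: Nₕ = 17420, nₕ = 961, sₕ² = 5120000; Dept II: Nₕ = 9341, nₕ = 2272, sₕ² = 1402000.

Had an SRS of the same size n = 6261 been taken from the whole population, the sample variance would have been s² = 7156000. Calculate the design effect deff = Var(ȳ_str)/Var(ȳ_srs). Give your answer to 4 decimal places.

Var(ȳ_str) = Σ Wₕ²(1−fₕ)sₕ²/nₕ with Wₕ = Nₕ/59241:
  Dept I: (17836/59241)²·(1−1054/17836)·5344000/1054 = 432.43641
  Dept IV: (14644/59241)²·(1−1974/14644)·896000/1974 = 23.99675
  Dept III: (17420/59241)²·(1−961/17420)·5120000/961 = 435.26466
  Dept II: (9341/59241)²·(1−2272/9341)·1402000/2272 = 11.610376
  → Var(ȳ_str) = 903.3082.
Var(ȳ_srs) = (1 − 6261/59241)·7156000/6261 = 1022.1537.
deff = 903.3082 / 1022.1537 = 0.8837.

0.8837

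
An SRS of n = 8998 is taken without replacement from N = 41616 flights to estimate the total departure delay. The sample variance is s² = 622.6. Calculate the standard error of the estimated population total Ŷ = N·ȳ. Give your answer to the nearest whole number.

9691

Var(Ŷ) = N²·Var(ȳ) = N²·(1 − n/N)·s²/n.
f = 8998/41616 = 0.21621492; Var(ȳ) = 0.78378508·622.6/8998 = 0.054232562.
Var(Ŷ) = 41616² · 0.054232562 = 9.3924911 × 10^7.
SE(Ŷ) = √(9.3924911 × 10^7) = 9691.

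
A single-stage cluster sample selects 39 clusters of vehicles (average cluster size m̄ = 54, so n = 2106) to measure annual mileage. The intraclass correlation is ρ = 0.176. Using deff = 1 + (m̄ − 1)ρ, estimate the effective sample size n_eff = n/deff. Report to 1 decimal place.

203.9

deff = 1 + (54 − 1)·0.176 = 1 + 9.328 = 10.328.
n_eff = 2106 / 10.328 = 203.9.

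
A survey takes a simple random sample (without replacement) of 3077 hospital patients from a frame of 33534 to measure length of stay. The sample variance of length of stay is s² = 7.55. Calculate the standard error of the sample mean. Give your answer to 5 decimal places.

0.04721

Under SRS without replacement, Var(ȳ) = (1 − f)·s²/n with f = n/N = 3077/33534 = 0.09175762.
Var(ȳ) = (1 − 0.09175762)·7.55/3077 = 0.90824238·0.0024536887 = 0.002228544.
SE(ȳ) = √(0.002228544) = 0.04721.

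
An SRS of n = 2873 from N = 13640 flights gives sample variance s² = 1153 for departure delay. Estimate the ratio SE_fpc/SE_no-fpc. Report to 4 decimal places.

0.8885

f = n/N = 2873/13640 = 0.21063050.
SE_no-fpc = √(s²/n) = 0.63350032; SE_fpc = √((1−f)s²/n) = 0.56284267.
Ratio = √(1−f) = 0.88846469.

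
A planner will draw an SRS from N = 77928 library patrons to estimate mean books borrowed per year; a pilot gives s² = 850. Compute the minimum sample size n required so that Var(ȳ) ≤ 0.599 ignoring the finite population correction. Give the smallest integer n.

Without fpc, n₀ = s²/D = 850/0.599 = 1419.0317.
Rounding up, n = 1420.

1420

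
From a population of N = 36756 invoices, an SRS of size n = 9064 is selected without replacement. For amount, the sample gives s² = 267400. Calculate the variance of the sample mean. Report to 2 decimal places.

Under SRS without replacement, Var(ȳ) = (1 − f)·s²/n with f = n/N = 9064/36756 = 0.24659919.
Var(ȳ) = (1 − 0.24659919)·267400/9064 = 0.75340081·29.501324 = 22.226321.

22.23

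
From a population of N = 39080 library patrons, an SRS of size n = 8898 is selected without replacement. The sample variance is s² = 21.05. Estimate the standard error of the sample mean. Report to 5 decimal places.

Under SRS without replacement, Var(ȳ) = (1 − f)·s²/n with f = n/N = 8898/39080 = 0.22768680.
Var(ȳ) = (1 − 0.22768680)·21.05/8898 = 0.77231320·0.0023657002 = 0.0018270615.
SE(ȳ) = √(0.0018270615) = 0.04274.

0.04274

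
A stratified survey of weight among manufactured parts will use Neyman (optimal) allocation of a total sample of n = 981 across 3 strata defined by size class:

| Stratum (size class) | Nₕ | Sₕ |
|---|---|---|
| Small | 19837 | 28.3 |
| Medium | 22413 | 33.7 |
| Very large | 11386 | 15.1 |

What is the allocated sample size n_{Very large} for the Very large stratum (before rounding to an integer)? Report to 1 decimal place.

113.3

Neyman allocation: nₕ = n·NₕSₕ / Σⱼ NⱼSⱼ.
Σ NⱼSⱼ = 19837·28.3 + 22413·33.7 + 11386·15.1 = 1.4886338 × 10^6.
n_{Very large} = 981·11386·15.1 / (1.4886338 × 10^6) = 113.3.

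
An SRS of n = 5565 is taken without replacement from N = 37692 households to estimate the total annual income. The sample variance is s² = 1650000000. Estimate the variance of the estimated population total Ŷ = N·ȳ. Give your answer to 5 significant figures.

Var(Ŷ) = N²·Var(ȳ) = N²·(1 − n/N)·s²/n.
f = 5565/37692 = 0.14764406; Var(ȳ) = 0.85235594·1650000000/5565 = 252720.09.
Var(Ŷ) = 37692² · 252720.09 = 3.5903611 × 10^14.

3.5904 × 10^14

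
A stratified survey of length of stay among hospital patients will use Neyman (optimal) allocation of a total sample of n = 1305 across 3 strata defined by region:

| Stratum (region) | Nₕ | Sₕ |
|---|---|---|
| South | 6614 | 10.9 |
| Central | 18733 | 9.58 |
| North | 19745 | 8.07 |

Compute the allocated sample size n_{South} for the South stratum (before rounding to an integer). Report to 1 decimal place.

Neyman allocation: nₕ = n·NₕSₕ / Σⱼ NⱼSⱼ.
Σ NⱼSⱼ = 6614·10.9 + 18733·9.58 + 19745·8.07 = 410896.89.
n_{South} = 1305·6614·10.9 / 410896.89 = 229.0.

229.0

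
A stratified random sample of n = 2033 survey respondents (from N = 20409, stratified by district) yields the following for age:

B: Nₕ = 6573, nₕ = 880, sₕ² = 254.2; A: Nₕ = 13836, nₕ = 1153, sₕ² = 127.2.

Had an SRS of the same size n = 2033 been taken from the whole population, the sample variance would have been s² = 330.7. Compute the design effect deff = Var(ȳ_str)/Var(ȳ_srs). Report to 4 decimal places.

0.4945

Var(ȳ_str) = Σ Wₕ²(1−fₕ)sₕ²/nₕ with Wₕ = Nₕ/20409:
  B: (6573/20409)²·(1−880/6573)·254.2/880 = 0.025951008
  A: (13836/20409)²·(1−1153/13836)·127.2/1153 = 0.046477943
  → Var(ȳ_str) = 0.072428951.
Var(ȳ_srs) = (1 − 2033/20409)·330.7/2033 = 0.14646238.
deff = 0.072428951 / 0.14646238 = 0.4945.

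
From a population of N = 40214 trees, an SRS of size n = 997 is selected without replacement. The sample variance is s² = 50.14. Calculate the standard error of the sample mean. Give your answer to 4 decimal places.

0.2215

Under SRS without replacement, Var(ȳ) = (1 − f)·s²/n with f = n/N = 997/40214 = 0.02479236.
Var(ȳ) = (1 − 0.02479236)·50.14/997 = 0.97520764·0.050290873 = 0.049044043.
SE(ȳ) = √(0.049044043) = 0.2215.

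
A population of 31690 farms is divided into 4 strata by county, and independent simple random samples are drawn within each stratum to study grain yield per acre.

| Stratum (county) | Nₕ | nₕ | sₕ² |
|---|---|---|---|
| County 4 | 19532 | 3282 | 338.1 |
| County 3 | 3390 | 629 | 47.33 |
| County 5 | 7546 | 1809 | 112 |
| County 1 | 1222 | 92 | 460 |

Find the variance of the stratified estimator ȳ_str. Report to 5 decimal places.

0.04280

Var(ȳ_str) = Σₕ Wₕ²(1 − fₕ)sₕ²/nₕ with Wₕ = Nₕ/N, N = 31690.
County 4: Wₕ = 0.61634585; term = 0.61634585²·(1 − 0.16803195)·338.1/3282 = 0.032558336.
County 3: Wₕ = 0.10697381; term = 0.10697381²·(1 − 0.18554572)·47.33/629 = 7.0130589 × 10^-4.
County 5: Wₕ = 0.23811928; term = 0.23811928²·(1 − 0.23972966)·112/1809 = 0.0026689266.
County 1: Wₕ = 0.03856106; term = 0.03856106²·(1 − 0.07528642)·460/92 = 0.0068750391.
Sum = 0.042803608.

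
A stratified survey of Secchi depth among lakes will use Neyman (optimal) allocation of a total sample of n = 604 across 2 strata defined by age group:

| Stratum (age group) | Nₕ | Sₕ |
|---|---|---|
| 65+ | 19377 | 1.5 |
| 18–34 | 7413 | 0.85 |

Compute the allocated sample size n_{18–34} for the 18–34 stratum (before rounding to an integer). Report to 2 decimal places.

107.61

Neyman allocation: nₕ = n·NₕSₕ / Σⱼ NⱼSⱼ.
Σ NⱼSⱼ = 19377·1.5 + 7413·0.85 = 35366.55.
n_{18–34} = 604·7413·0.85 / 35366.55 = 107.61.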